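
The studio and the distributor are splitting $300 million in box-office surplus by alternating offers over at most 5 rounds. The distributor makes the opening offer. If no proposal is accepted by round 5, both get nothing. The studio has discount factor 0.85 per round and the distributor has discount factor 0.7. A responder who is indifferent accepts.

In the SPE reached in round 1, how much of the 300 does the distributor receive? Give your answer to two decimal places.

Solve by backward induction from round 5.
Round 5 (the distributor proposes): rejection yields 0 for the studio; the distributor offers 0 and keeps 300.
Round 4 (the studio proposes): the distributor can get 300 next round, worth 0.7 × 300 = 210 now. The studio offers 210 and keeps 300 − 210 = 90.
Round 3 (the distributor proposes): the studio can get 90 next round, worth 0.85 × 90 = 76.5 now. The distributor offers 76.5 and keeps 300 − 76.5 = 223.5.
Round 2 (the studio proposes): the distributor can get 223.5 next round, worth 0.7 × 223.5 = 156.45 now, so the studio offers 156.45, keeping 143.55.
Round 1 (the distributor proposes): the studio can get 143.55 next round, worth 0.85 × 143.55 = 122.0175 now; the distributor offers that and keeps 177.9825.

177.98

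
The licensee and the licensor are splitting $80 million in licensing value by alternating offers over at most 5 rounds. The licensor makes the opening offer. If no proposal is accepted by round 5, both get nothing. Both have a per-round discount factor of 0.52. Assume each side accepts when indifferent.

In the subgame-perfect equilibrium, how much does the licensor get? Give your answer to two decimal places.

54.63

Round 5 (the licensor proposes): the licensee will accept anything ≥ 0, so the licensor offers 0 and keeps 80.
Round 4 (the licensee proposes): the licensor can get 80 next round, worth 0.52 × 80 = 41.6 now, so the licensee offers 41.6, keeping 38.4.
Round 3 (the licensor proposes): the licensee can get 38.4 next round, worth 0.52 × 38.4 = 19.968 now. The licensor offers 19.968 and keeps 80 − 19.968 = 60.032.
Round 2 (the licensee proposes): the licensor can get 60.032 next round, worth 0.52 × 60.032 = 31.21664 now; the licensee offers that and keeps 48.78336.
Round 1 (the licensor proposes): the licensee can get 48.78336 next round, worth 0.52 × 48.78336 = 25.3673472 now; the licensor offers that and keeps 54.6326528.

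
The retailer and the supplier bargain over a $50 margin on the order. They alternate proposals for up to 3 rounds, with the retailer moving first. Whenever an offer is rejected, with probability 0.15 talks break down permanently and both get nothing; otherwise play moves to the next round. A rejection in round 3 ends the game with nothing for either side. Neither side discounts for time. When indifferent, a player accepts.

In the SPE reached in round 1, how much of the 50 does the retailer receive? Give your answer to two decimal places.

43.63

Round 3 (the retailer proposes): rejection yields 0 for the supplier; the retailer offers 0 and keeps 50.
Round 2 (the supplier proposes): rejecting gives the retailer an expected 0.85 × 50 = 42.5, so the supplier offers 42.5, keeping 7.5.
Round 1 (the retailer proposes): rejecting gives the supplier an expected 0.85 × 7.5 = 6.375, so the retailer offers 6.375, keeping 43.625.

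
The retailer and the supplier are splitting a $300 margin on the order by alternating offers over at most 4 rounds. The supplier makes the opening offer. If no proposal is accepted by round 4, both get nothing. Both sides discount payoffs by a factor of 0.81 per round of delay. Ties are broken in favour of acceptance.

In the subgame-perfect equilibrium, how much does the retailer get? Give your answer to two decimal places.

205.60

Round 4 (the retailer proposes): the supplier will accept anything ≥ 0, so the retailer offers 0 and keeps 300.
Round 3 (the supplier proposes): the retailer can get 300 next round, worth 0.81 × 300 = 243 now; the supplier offers that and keeps 57.
Round 2 (the retailer proposes): the supplier can get 57 next round, worth 0.81 × 57 = 46.17 now. The retailer offers 46.17 and keeps 300 − 46.17 = 253.83.
Round 1 (the supplier proposes): the retailer can get 253.83 next round, worth 0.81 × 253.83 = 205.6023 now. The supplier offers 205.6023 and keeps 300 − 205.6023 = 94.3977.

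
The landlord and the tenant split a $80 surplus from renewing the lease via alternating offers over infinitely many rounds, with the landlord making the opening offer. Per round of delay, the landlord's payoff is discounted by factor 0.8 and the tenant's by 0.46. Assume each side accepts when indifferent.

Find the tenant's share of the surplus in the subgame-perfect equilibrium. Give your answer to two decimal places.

In a stationary SPE each proposer offers the other exactly their discounted continuation value.
If the landlord keeps x when proposing and the tenant keeps y when proposing, then x = 80 − 0.46y and y = 80 − 0.8x.
Solving: x = 80(1 − 0.46) / (1 − 0.8·0.46) = 43.2 / 0.632 ≈ 68.3544.
The tenant gets 80 − 68.3544 ≈ 11.6456.

11.65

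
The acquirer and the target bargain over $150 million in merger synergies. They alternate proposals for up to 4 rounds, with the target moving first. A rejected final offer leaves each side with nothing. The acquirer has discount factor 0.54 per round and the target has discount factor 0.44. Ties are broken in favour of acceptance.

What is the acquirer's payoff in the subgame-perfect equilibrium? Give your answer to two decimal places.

64.61

Solve by backward induction from round 4.
Round 4 (the acquirer proposes): rejection yields 0 for the target; the acquirer offers 0 and keeps 150.
Round 3 (the target proposes): the acquirer can get 150 next round, worth 0.54 × 150 = 81 now; the target offers that and keeps 69.
Round 2 (the acquirer proposes): the target can get 69 next round, worth 0.44 × 69 = 30.36 now; the acquirer offers that and keeps 119.64.
Round 1 (the target proposes): the acquirer can get 119.64 next round, worth 0.54 × 119.64 = 64.6056 now, so the target offers 64.6056, keeping 85.3944.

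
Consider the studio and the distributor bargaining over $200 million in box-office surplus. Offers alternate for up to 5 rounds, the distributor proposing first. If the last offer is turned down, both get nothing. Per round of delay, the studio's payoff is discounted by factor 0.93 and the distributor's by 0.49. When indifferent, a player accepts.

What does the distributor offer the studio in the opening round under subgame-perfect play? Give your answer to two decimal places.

138.09

Round 5 (the distributor proposes): rejection yields 0 for the studio; the distributor offers 0 and keeps 200.
Round 4 (the studio proposes): the distributor can get 200 next round, worth 0.49 × 200 = 98 now; the studio offers that and keeps 102.
Round 3 (the distributor proposes): the studio can get 102 next round, worth 0.93 × 102 = 94.86 now, so the distributor offers 94.86, keeping 105.14.
Round 2 (the studio proposes): the distributor can get 105.14 next round, worth 0.49 × 105.14 = 51.5186 now. The studio offers 51.5186 and keeps 200 − 51.5186 = 148.4814.
Round 1 (the distributor proposes): the studio can get 148.4814 next round, worth 0.93 × 148.4814 = 138.087702 now, so the distributor offers 138.087702, keeping 61.912298.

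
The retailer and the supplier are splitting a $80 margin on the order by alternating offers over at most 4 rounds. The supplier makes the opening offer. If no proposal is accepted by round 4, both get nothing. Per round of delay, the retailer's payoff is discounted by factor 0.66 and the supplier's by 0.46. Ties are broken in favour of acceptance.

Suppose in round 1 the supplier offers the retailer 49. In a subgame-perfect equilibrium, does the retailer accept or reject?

Work out the retailer's continuation value if the offer is rejected.
Round 4 (the retailer proposes): rejection yields 0 for the supplier; the retailer offers 0 and keeps 80.
Round 3 (the supplier proposes): the retailer can get 80 next round, worth 0.66 × 80 = 52.8 now; the supplier offers that and keeps 27.2.
Round 2 (the retailer proposes): the supplier can get 27.2 next round, worth 0.46 × 27.2 = 12.512 now, so the retailer offers 12.512, keeping 67.488.
So by rejecting in round 1, the retailer gets 67.488 next round, worth 0.66 × 67.488 = 44.54208 now.
Offer 49 ≥ 44.54208, so the retailer accepts.

Accept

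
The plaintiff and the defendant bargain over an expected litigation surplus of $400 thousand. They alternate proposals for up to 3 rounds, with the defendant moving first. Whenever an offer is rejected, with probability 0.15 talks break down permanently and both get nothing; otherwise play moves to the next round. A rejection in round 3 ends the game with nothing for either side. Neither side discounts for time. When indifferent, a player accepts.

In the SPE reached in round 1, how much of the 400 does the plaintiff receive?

51

Round 3 (the defendant proposes): rejection yields 0 for the plaintiff; the defendant offers 0 and keeps 400.
Round 2 (the plaintiff proposes): rejecting gives the defendant an expected 0.85 × 400 = 340; the plaintiff offers that and keeps 60.
Round 1 (the defendant proposes): rejecting gives the plaintiff an expected 0.85 × 60 = 51, so the defendant offers 51, keeping 349.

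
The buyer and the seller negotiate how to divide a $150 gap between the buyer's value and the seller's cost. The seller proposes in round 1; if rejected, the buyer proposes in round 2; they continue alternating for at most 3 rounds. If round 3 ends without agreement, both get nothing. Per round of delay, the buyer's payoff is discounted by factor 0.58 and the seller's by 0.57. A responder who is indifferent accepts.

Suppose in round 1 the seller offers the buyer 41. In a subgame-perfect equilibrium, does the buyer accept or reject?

Accept

Round 3 (the seller proposes): rejection yields 0 for the buyer; the seller offers 0 and keeps 150.
Round 2 (the buyer proposes): the seller can get 150 next round, worth 0.57 × 150 = 85.5 now; the buyer offers that and keeps 64.5.
So by rejecting in round 1, the buyer gets 64.5 next round, worth 0.58 × 64.5 = 37.41 now.
Offer 41 ≥ 37.41, so the buyer accepts.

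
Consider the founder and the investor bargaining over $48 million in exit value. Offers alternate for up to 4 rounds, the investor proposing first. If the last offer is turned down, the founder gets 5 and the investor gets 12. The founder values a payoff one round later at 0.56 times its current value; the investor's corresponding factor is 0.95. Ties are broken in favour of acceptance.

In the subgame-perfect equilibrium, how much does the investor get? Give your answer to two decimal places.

Round 4 (the founder proposes): the investor gets 12 if talks fail, so the founder offers 12 and keeps 36.
Round 3 (the investor proposes): the founder can get 36 next round, worth 0.56 × 36 = 20.16 now; the investor offers that and keeps 27.84.
Round 2 (the founder proposes): the investor can get 27.84 next round, worth 0.95 × 27.84 = 26.448 now, so the founder offers 26.448, keeping 21.552.
Round 1 (the investor proposes): the founder can get 21.552 next round, worth 0.56 × 21.552 = 12.06912 now, so the investor offers 12.06912, keeping 35.93088.

35.93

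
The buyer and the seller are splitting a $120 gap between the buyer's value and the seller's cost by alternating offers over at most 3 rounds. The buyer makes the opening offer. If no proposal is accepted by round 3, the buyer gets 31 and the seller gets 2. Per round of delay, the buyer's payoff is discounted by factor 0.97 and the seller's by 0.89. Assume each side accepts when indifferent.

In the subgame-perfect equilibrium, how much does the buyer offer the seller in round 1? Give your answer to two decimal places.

By backward induction:
Round 3 (the buyer proposes): the seller gets 2 if talks fail, so the buyer offers 2 and keeps 118.
Round 2 (the seller proposes): the buyer can get 118 next round, worth 0.97 × 118 = 114.46 now, so the seller offers 114.46, keeping 5.54.
Round 1 (the buyer proposes): the seller can get 5.54 next round, worth 0.89 × 5.54 = 4.9306 now; the buyer offers that and keeps 115.0694.

4.93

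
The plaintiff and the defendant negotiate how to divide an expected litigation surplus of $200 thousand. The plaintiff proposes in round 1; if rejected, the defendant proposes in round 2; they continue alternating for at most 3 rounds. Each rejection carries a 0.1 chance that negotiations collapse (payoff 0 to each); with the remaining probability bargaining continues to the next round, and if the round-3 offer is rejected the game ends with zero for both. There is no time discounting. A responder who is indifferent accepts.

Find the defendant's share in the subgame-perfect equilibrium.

18

Round 3 (the plaintiff proposes): the defendant will accept anything ≥ 0, so the plaintiff offers 0 and keeps 200.
Round 2 (the defendant proposes): rejecting gives the plaintiff an expected 0.9 × 200 = 180, so the defendant offers 180, keeping 20.
Round 1 (the plaintiff proposes): rejecting gives the defendant an expected 0.9 × 20 = 18, so the plaintiff offers 18, keeping 182.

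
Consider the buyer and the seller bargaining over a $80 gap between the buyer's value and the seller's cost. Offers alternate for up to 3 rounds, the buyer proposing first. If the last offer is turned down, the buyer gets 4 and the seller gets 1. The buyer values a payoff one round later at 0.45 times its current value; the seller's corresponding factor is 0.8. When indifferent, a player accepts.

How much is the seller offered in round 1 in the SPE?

35.56

Round 3 (the buyer proposes): the seller gets 1 if talks fail, so the buyer offers 1 and keeps 79.
Round 2 (the seller proposes): the buyer can get 79 next round, worth 0.45 × 79 = 35.55 now, so the seller offers 35.55, keeping 44.45.
Round 1 (the buyer proposes): the seller can get 44.45 next round, worth 0.8 × 44.45 = 35.56 now, so the buyer offers 35.56, keeping 44.44.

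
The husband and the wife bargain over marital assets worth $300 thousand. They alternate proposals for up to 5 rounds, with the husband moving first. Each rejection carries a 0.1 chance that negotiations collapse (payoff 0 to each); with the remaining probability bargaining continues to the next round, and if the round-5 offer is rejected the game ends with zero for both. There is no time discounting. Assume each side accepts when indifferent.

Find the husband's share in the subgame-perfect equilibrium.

251.13

By backward induction:
Round 5 (the husband proposes): rejection yields 0 for the wife; the husband offers 0 and keeps 300.
Round 4 (the wife proposes): rejecting gives the husband an expected 0.9 × 300 = 270, so the wife offers 270, keeping 30.
Round 3 (the husband proposes): rejecting gives the wife an expected 0.9 × 30 = 27, so the husband offers 27, keeping 273.
Round 2 (the wife proposes): rejecting gives the husband an expected 0.9 × 273 = 245.7, so the wife offers 245.7, keeping 54.3.
Round 1 (the husband proposes): rejecting gives the wife an expected 0.9 × 54.3 = 48.87. The husband offers 48.87 and keeps 300 − 48.87 = 251.13.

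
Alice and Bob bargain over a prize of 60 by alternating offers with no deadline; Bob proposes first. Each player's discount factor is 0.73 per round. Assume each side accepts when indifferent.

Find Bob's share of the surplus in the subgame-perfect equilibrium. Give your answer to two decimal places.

When Bob proposes, Alice accepts any offer worth at least 0.73 times what Alice would get by proposing next round; and vice versa.
This gives x = 60 − 0.73y and y = 60 − 0.73x, where x and y are each side's share when it proposes.
Hence (1 − 0.73·0.73)x = 60(1 − 0.73), i.e. 0.4671·x = 16.2.
x ≈ 34.6821; Alice's share is 60 − x ≈ 25.3179.

34.68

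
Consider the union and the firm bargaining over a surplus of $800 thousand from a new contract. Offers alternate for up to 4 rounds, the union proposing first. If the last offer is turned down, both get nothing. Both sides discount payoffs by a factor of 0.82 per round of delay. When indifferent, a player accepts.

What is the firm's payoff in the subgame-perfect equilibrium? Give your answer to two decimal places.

559.17

Round 4 (the firm proposes): rejection yields 0 for the union; the firm offers 0 and keeps 800.
Round 3 (the union proposes): the firm can get 800 next round, worth 0.82 × 800 = 656 now, so the union offers 656, keeping 144.
Round 2 (the firm proposes): the union can get 144 next round, worth 0.82 × 144 = 118.08 now, so the firm offers 118.08, keeping 681.92.
Round 1 (the union proposes): the firm can get 681.92 next round, worth 0.82 × 681.92 = 559.1744 now. The union offers 559.1744 and keeps 800 − 559.1744 = 240.8256.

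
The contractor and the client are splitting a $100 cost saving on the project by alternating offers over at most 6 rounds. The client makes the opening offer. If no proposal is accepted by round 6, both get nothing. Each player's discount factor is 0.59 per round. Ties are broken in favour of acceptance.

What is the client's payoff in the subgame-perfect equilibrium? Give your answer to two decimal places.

Round 6 (the contractor proposes): rejection yields 0 for the client; the contractor offers 0 and keeps 100.
Round 5 (the client proposes): the contractor can get 100 next round, worth 0.59 × 100 = 59 now. The client offers 59 and keeps 100 − 59 = 41.
Round 4 (the contractor proposes): the client can get 41 next round, worth 0.59 × 41 = 24.19 now. The contractor offers 24.19 and keeps 100 − 24.19 = 75.81.
Round 3 (the client proposes): the contractor can get 75.81 next round, worth 0.59 × 75.81 = 44.7279 now. The client offers 44.7279 and keeps 100 − 44.7279 = 55.2721.
Round 2 (the contractor proposes): the client can get 55.2721 next round, worth 0.59 × 55.2721 = 32.610539 now, so the contractor offers 32.610539, keeping 67.389461.
Round 1 (the client proposes): the contractor can get 67.389461 next round, worth 0.59 × 67.389461 = 39.75978199 now, so the client offers 39.75978199, keeping 60.24021801.

60.24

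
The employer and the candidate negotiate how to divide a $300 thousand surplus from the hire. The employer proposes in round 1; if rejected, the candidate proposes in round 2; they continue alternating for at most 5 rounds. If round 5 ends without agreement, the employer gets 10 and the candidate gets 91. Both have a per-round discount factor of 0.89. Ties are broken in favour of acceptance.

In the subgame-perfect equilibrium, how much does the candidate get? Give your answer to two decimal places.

109.73

Round 5 (the employer proposes): the candidate gets 91 if talks fail, so the employer offers 91 and keeps 209.
Round 4 (the candidate proposes): the employer can get 209 next round, worth 0.89 × 209 = 186.01 now, so the candidate offers 186.01, keeping 113.99.
Round 3 (the employer proposes): the candidate can get 113.99 next round, worth 0.89 × 113.99 = 101.4511 now, so the employer offers 101.4511, keeping 198.5489.
Round 2 (the candidate proposes): the employer can get 198.5489 next round, worth 0.89 × 198.5489 = 176.708521 now. The candidate offers 176.708521 and keeps 300 − 176.708521 = 123.291479.
Round 1 (the employer proposes): the candidate can get 123.291479 next round, worth 0.89 × 123.291479 = 109.72941631 now, so the employer offers 109.72941631, keeping 190.27058369.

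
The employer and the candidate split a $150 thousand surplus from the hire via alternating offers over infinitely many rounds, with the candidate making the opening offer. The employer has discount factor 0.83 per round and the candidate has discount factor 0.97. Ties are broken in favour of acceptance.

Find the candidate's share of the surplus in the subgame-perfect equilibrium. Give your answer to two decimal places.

Let x be the candidate's share when the candidate proposes and y be the employer's share when the employer proposes.
The employer accepts iff offered ≥ 0.83·y, so x = 150 − 0.83y. Symmetrically y = 150 − 0.97x.
Substituting: x = 150 − 0.83(150 − 0.97x), giving x(1 − 0.97·0.83) = 150(1 − 0.83).
So x = 150 × 0.17 / 0.1949 ≈ 130.8363, and the employer receives 150 − x ≈ 19.1637.

130.84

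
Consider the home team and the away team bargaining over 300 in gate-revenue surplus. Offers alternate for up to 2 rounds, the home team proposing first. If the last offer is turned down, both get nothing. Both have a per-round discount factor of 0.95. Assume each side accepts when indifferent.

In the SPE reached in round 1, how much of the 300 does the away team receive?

285

By backward induction:
Round 2 (the away team proposes): the home team will accept anything ≥ 0, so the away team offers 0 and keeps 300.
Round 1 (the home team proposes): the away team can get 300 next round, worth 0.95 × 300 = 285 now, so the home team offers 285, keeping 15.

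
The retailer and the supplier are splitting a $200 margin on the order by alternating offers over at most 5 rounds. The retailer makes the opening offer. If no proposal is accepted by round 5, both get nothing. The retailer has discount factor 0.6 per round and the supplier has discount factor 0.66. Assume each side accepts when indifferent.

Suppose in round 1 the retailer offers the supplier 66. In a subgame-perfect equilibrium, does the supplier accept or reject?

Round 5 (the retailer proposes): rejection yields 0 for the supplier; the retailer offers 0 and keeps 200.
Round 4 (the supplier proposes): the retailer can get 200 next round, worth 0.6 × 200 = 120 now. The supplier offers 120 and keeps 200 − 120 = 80.
Round 3 (the retailer proposes): the supplier can get 80 next round, worth 0.66 × 80 = 52.8 now, so the retailer offers 52.8, keeping 147.2.
Round 2 (the supplier proposes): the retailer can get 147.2 next round, worth 0.6 × 147.2 = 88.32 now. The supplier offers 88.32 and keeps 200 − 88.32 = 111.68.
So by rejecting in round 1, the supplier gets 111.68 next round, worth 0.66 × 111.68 = 73.7088 now.
Offer 66 < 73.7088, so the supplier rejects.

Reject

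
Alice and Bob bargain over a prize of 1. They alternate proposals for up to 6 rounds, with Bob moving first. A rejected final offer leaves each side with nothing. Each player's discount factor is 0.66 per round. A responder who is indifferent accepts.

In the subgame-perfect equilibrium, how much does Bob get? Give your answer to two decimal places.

Round 6 (Alice proposes): rejection yields 0 for Bob; Alice offers 0 and keeps 1.
Round 5 (Bob proposes): Alice can get 1 next round, worth 0.66 × 1 = 0.66 now, so Bob offers 0.66, keeping 0.34.
Round 4 (Alice proposes): Bob can get 0.34 next round, worth 0.66 × 0.34 = 0.2244 now, so Alice offers 0.2244, keeping 0.7756.
Round 3 (Bob proposes): Alice can get 0.7756 next round, worth 0.66 × 0.7756 = 0.511896 now, so Bob offers 0.511896, keeping 0.488104.
Round 2 (Alice proposes): Bob can get 0.488104 next round, worth 0.66 × 0.488104 = 0.32214864 now, so Alice offers 0.32214864, keeping 0.67785136.
Round 1 (Bob proposes): Alice can get 0.67785136 next round, worth 0.66 × 0.67785136 = 0.4473818976 now; Bob offers that and keeps 0.5526181024.

0.55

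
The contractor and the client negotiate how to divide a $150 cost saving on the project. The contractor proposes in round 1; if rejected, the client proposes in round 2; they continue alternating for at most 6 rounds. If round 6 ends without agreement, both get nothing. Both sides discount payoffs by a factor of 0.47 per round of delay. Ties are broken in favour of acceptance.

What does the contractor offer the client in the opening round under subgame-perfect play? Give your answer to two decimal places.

49.06

Round 6 (the client proposes): rejection yields 0 for the contractor; the client offers 0 and keeps 150.
Round 5 (the contractor proposes): the client can get 150 next round, worth 0.47 × 150 = 70.5 now; the contractor offers that and keeps 79.5.
Round 4 (the client proposes): the contractor can get 79.5 next round, worth 0.47 × 79.5 = 37.365 now. The client offers 37.365 and keeps 150 − 37.365 = 112.635.
Round 3 (the contractor proposes): the client can get 112.635 next round, worth 0.47 × 112.635 = 52.93845 now; the contractor offers that and keeps 97.06155.
Round 2 (the client proposes): the contractor can get 97.06155 next round, worth 0.47 × 97.06155 = 45.6189285 now. The client offers 45.6189285 and keeps 150 − 45.6189285 = 104.3810715.
Round 1 (the contractor proposes): the client can get 104.3810715 next round, worth 0.47 × 104.3810715 = 49.059103605 now. The contractor offers 49.059103605 and keeps 150 − 49.059103605 = 100.940896395.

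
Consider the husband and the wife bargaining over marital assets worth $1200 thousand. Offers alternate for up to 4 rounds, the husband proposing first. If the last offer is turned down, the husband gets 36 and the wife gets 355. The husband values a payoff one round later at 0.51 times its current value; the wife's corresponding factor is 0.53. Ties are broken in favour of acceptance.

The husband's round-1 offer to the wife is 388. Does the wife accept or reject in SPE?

Reject

Round 4 (the wife proposes): the husband gets 36 if talks fail, so the wife offers 36 and keeps 1164.
Round 3 (the husband proposes): the wife can get 1164 next round, worth 0.53 × 1164 = 616.92 now. The husband offers 616.92 and keeps 1200 − 616.92 = 583.08.
Round 2 (the wife proposes): the husband can get 583.08 next round, worth 0.51 × 583.08 = 297.3708 now. The wife offers 297.3708 and keeps 1200 − 297.3708 = 902.6292.
So by rejecting in round 1, the wife gets 902.6292 next round, worth 0.53 × 902.6292 = 478.393476 now.
Offer 388 < 478.393476, so the wife rejects.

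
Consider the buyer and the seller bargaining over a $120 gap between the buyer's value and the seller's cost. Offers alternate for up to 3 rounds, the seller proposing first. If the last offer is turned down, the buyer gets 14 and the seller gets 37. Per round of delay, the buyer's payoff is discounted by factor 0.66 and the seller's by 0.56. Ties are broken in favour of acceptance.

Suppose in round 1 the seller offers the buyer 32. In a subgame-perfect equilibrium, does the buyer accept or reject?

Reject

Round 3 (the seller proposes): the buyer gets 14 if talks fail, so the seller offers 14 and keeps 106.
Round 2 (the buyer proposes): the seller can get 106 next round, worth 0.56 × 106 = 59.36 now. The buyer offers 59.36 and keeps 120 − 59.36 = 60.64.
So by rejecting in round 1, the buyer gets 60.64 next round, worth 0.66 × 60.64 = 40.0224 now.
Offer 32 < 40.0224, so the buyer rejects.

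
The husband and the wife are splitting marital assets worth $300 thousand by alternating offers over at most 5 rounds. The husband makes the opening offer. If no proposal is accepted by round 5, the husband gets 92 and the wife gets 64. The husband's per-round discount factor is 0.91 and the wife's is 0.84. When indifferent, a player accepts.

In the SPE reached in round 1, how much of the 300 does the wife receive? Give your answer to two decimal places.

Round 5 (the husband proposes): the wife gets 64 if talks fail, so the husband offers 64 and keeps 236.
Round 4 (the wife proposes): the husband can get 236 next round, worth 0.91 × 236 = 214.76 now. The wife offers 214.76 and keeps 300 − 214.76 = 85.24.
Round 3 (the husband proposes): the wife can get 85.24 next round, worth 0.84 × 85.24 = 71.6016 now, so the husband offers 71.6016, keeping 228.3984.
Round 2 (the wife proposes): the husband can get 228.3984 next round, worth 0.91 × 228.3984 = 207.842544 now, so the wife offers 207.842544, keeping 92.157456.
Round 1 (the husband proposes): the wife can get 92.157456 next round, worth 0.84 × 92.157456 = 77.41226304 now; the husband offers that and keeps 222.58773696.

77.41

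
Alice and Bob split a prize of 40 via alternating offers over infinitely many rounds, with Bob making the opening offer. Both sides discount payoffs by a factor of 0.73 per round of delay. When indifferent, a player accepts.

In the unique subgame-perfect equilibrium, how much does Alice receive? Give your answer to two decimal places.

Let x be Bob's share when Bob proposes and y be Alice's share when Alice proposes.
Alice accepts iff offered ≥ 0.73·y, so x = 40 − 0.73y. Symmetrically y = 40 − 0.73x.
Substituting: x = 40 − 0.73(40 − 0.73x), giving x(1 − 0.73·0.73) = 40(1 − 0.73).
So x = 40 × 0.27 / 0.4671 ≈ 23.1214, and Alice receives 40 − x ≈ 16.8786.

16.88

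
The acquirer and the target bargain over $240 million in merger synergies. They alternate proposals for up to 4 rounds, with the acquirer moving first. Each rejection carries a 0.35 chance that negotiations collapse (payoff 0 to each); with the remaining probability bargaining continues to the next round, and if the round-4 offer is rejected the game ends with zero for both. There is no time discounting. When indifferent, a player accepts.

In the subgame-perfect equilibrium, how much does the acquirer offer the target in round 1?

120.51

By backward induction:
Round 4 (the target proposes): rejection yields 0 for the acquirer; the target offers 0 and keeps 240.
Round 3 (the acquirer proposes): rejecting gives the target an expected 0.65 × 240 = 156; the acquirer offers that and keeps 84.
Round 2 (the target proposes): rejecting gives the acquirer an expected 0.65 × 84 = 54.6. The target offers 54.6 and keeps 240 − 54.6 = 185.4.
Round 1 (the acquirer proposes): rejecting gives the target an expected 0.65 × 185.4 = 120.51, so the acquirer offers 120.51, keeping 119.49.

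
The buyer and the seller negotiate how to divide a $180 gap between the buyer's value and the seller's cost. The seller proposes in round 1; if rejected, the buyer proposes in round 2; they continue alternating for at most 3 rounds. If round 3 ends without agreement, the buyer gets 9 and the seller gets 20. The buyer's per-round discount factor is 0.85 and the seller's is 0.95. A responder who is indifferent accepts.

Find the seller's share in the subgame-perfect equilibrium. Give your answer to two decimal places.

Round 3 (the seller proposes): the buyer gets 9 if talks fail, so the seller offers 9 and keeps 171.
Round 2 (the buyer proposes): the seller can get 171 next round, worth 0.95 × 171 = 162.45 now, so the buyer offers 162.45, keeping 17.55.
Round 1 (the seller proposes): the buyer can get 17.55 next round, worth 0.85 × 17.55 = 14.9175 now; the seller offers that and keeps 165.0825.

165.08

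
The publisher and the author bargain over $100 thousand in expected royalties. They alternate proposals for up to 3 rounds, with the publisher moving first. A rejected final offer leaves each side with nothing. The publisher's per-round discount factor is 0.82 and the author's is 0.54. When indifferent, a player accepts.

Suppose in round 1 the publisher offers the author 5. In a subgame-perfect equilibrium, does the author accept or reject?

Reject

Round 3 (the publisher proposes): rejection yields 0 for the author; the publisher offers 0 and keeps 100.
Round 2 (the author proposes): the publisher can get 100 next round, worth 0.82 × 100 = 82 now, so the author offers 82, keeping 18.
So by rejecting in round 1, the author gets 18 next round, worth 0.54 × 18 = 9.72 now.
Offer 5 < 9.72, so the author rejects.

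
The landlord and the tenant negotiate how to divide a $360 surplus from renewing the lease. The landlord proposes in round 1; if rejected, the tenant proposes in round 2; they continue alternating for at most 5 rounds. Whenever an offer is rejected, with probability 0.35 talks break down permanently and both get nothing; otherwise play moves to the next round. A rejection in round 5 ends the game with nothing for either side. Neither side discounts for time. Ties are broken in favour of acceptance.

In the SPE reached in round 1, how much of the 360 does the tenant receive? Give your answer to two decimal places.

116.50

Round 5 (the landlord proposes): the tenant will accept anything ≥ 0, so the landlord offers 0 and keeps 360.
Round 4 (the tenant proposes): rejecting gives the landlord an expected 0.65 × 360 = 234; the tenant offers that and keeps 126.
Round 3 (the landlord proposes): rejecting gives the tenant an expected 0.65 × 126 = 81.9. The landlord offers 81.9 and keeps 360 − 81.9 = 278.1.
Round 2 (the tenant proposes): rejecting gives the landlord an expected 0.65 × 278.1 = 180.765; the tenant offers that and keeps 179.235.
Round 1 (the landlord proposes): rejecting gives the tenant an expected 0.65 × 179.235 = 116.50275, so the landlord offers 116.50275, keeping 243.49725.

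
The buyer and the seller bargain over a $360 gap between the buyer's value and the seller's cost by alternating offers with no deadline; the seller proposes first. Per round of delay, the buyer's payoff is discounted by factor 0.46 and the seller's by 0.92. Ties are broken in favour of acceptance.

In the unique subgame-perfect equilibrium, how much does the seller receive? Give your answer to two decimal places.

337.03

In a stationary SPE each proposer offers the other exactly their discounted continuation value.
If the seller keeps x when proposing and the buyer keeps y when proposing, then x = 360 − 0.46y and y = 360 − 0.92x.
Solving: x = 360(1 − 0.46) / (1 − 0.92·0.46) = 194.4 / 0.5768 ≈ 337.0319.
The buyer gets 360 − 337.0319 ≈ 22.9681.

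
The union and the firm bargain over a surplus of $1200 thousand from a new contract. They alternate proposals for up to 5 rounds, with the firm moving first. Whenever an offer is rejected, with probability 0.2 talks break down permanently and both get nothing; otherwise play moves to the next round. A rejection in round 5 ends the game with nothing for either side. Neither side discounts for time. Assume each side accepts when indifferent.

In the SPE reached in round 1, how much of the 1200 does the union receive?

By backward induction:
Round 5 (the firm proposes): rejection yields 0 for the union; the firm offers 0 and keeps 1200.
Round 4 (the union proposes): rejecting gives the firm an expected 0.8 × 1200 = 960; the union offers that and keeps 240.
Round 3 (the firm proposes): rejecting gives the union an expected 0.8 × 240 = 192, so the firm offers 192, keeping 1008.
Round 2 (the union proposes): rejecting gives the firm an expected 0.8 × 1008 = 806.4; the union offers that and keeps 393.6.
Round 1 (the firm proposes): rejecting gives the union an expected 0.8 × 393.6 = 314.88, so the firm offers 314.88, keeping 885.12.

314.88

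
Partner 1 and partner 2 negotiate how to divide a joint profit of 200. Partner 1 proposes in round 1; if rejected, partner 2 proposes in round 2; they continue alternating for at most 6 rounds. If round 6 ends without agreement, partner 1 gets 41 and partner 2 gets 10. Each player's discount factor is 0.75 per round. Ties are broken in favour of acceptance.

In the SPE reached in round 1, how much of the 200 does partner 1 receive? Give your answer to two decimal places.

Round 6 (partner 2 proposes): partner 1 gets 41 if talks fail, so partner 2 offers 41 and keeps 159.
Round 5 (partner 1 proposes): partner 2 can get 159 next round, worth 0.75 × 159 = 119.25 now. Partner 1 offers 119.25 and keeps 200 − 119.25 = 80.75.
Round 4 (partner 2 proposes): partner 1 can get 80.75 next round, worth 0.75 × 80.75 = 60.5625 now, so partner 2 offers 60.5625, keeping 139.4375.
Round 3 (partner 1 proposes): partner 2 can get 139.4375 next round, worth 0.75 × 139.4375 = 104.578125 now; partner 1 offers that and keeps 95.421875.
Round 2 (partner 2 proposes): partner 1 can get 95.421875 next round, worth 0.75 × 95.421875 = 71.56640625 now; partner 2 offers that and keeps 128.43359375.
Round 1 (partner 1 proposes): partner 2 can get 128.43359375 next round, worth 0.75 × 128.43359375 = 96.3251953125 now. Partner 1 offers 96.3251953125 and keeps 200 − 96.3251953125 = 103.6748046875.

103.67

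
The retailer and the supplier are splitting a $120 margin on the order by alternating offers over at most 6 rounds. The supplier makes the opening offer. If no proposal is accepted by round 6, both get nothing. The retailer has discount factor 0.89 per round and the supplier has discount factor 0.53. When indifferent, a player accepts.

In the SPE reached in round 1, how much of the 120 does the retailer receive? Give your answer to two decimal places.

Work backward from the last round.
Round 6 (the retailer proposes): rejection yields 0 for the supplier; the retailer offers 0 and keeps 120.
Round 5 (the supplier proposes): the retailer can get 120 next round, worth 0.89 × 120 = 106.8 now. The supplier offers 106.8 and keeps 120 − 106.8 = 13.2.
Round 4 (the retailer proposes): the supplier can get 13.2 next round, worth 0.53 × 13.2 = 6.996 now, so the retailer offers 6.996, keeping 113.004.
Round 3 (the supplier proposes): the retailer can get 113.004 next round, worth 0.89 × 113.004 = 100.57356 now. The supplier offers 100.57356 and keeps 120 − 100.57356 = 19.42644.
Round 2 (the retailer proposes): the supplier can get 19.42644 next round, worth 0.53 × 19.42644 = 10.2960132 now, so the retailer offers 10.2960132, keeping 109.7039868.
Round 1 (the supplier proposes): the retailer can get 109.7039868 next round, worth 0.89 × 109.7039868 = 97.636548252 now, so the supplier offers 97.636548252, keeping 22.363451748.

97.64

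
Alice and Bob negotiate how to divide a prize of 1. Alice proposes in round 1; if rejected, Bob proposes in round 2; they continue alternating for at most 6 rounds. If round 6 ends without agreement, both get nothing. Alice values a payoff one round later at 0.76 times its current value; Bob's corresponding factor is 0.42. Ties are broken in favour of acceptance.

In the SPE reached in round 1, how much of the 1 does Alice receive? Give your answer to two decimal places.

Round 6 (Bob proposes): rejection yields 0 for Alice; Bob offers 0 and keeps 1.
Round 5 (Alice proposes): Bob can get 1 next round, worth 0.42 × 1 = 0.42 now. Alice offers 0.42 and keeps 1 − 0.42 = 0.58.
Round 4 (Bob proposes): Alice can get 0.58 next round, worth 0.76 × 0.58 = 0.4408 now; Bob offers that and keeps 0.5592.
Round 3 (Alice proposes): Bob can get 0.5592 next round, worth 0.42 × 0.5592 = 0.234864 now, so Alice offers 0.234864, keeping 0.765136.
Round 2 (Bob proposes): Alice can get 0.765136 next round, worth 0.76 × 0.765136 = 0.58150336 now; Bob offers that and keeps 0.41849664.
Round 1 (Alice proposes): Bob can get 0.41849664 next round, worth 0.42 × 0.41849664 = 0.1757685888 now; Alice offers that and keeps 0.8242314112.

0.82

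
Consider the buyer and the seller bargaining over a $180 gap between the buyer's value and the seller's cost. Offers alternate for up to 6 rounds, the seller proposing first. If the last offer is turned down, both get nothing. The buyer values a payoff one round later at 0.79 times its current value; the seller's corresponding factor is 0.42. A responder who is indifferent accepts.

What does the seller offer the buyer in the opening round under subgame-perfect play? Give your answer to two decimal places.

125.50

By backward induction:
Round 6 (the buyer proposes): the seller will accept anything ≥ 0, so the buyer offers 0 and keeps 180.
Round 5 (the seller proposes): the buyer can get 180 next round, worth 0.79 × 180 = 142.2 now, so the seller offers 142.2, keeping 37.8.
Round 4 (the buyer proposes): the seller can get 37.8 next round, worth 0.42 × 37.8 = 15.876 now; the buyer offers that and keeps 164.124.
Round 3 (the seller proposes): the buyer can get 164.124 next round, worth 0.79 × 164.124 = 129.65796 now. The seller offers 129.65796 and keeps 180 − 129.65796 = 50.34204.
Round 2 (the buyer proposes): the seller can get 50.34204 next round, worth 0.42 × 50.34204 = 21.1436568 now; the buyer offers that and keeps 158.8563432.
Round 1 (the seller proposes): the buyer can get 158.8563432 next round, worth 0.79 × 158.8563432 = 125.496511128 now. The seller offers 125.496511128 and keeps 180 − 125.496511128 = 54.503488872.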